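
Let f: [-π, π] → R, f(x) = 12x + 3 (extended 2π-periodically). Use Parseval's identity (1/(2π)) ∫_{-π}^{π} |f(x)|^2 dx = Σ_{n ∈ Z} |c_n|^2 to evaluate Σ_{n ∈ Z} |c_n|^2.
Σ |c_n|^2 = 48π^2 + 9

Expand and integrate term by term over [-π, π]:
  ∫ (12x)^2 dx = 144·(2π^3/3); ∫ 2·12·(3)·x dx = 0 (odd integrand); ∫ 3^2 dx = 9·2π.
So (1/(2π)) ∫_{-π}^{π} (12x + 3)^2 dx = 144π^2/3 + 9 = 48π^2 + 9.
Parseval ⇒ Σ |c_n|^2 = 48π^2 + 9.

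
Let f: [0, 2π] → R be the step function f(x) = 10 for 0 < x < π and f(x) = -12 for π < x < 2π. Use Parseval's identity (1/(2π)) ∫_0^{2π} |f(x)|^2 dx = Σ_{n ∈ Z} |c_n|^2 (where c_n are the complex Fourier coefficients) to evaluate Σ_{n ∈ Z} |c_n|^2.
Σ |c_n|^2 = 122

Parseval equates the L^2 energy of f (normalised by 1/(2π)) with the ℓ^2 sum of its Fourier coefficients: (1/(2π)) ∫_0^{2π} |f|^2 = Σ |c_n|^2.
Compute the left side: (1/(2π)) [∫_0^π 10^2 dx + ∫_π^{2π} (-12)^2 dx] = (1/(2π)) · (100π + 144π) = (100 + 144)/2 = 122.
So Σ_{n ∈ Z} |c_n|^2 = 122.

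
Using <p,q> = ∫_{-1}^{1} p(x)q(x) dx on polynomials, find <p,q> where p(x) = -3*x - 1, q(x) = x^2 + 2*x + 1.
<p,q> = -20/3

Expand the product: p(x)·q(x) = -3*x^3 - 7*x^2 - 5*x - 1.
∫_{-1}^{1} of each monomial x^k gives [2/(k+1) if k even, 0 if k odd]. Integrating term-by-term (or equivalently evaluating the antiderivative F(x) = -3*x^4/4 - 7*x^3/3 - 5*x^2/2 - x at the endpoints):
  F(1) − F(−1) = -79/12 − (1/12) = -20/3.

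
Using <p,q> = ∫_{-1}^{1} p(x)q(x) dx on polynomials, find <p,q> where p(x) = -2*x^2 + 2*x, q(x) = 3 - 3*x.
<p,q> = -8

Expand the product: p(x)·q(x) = 6*x^3 - 12*x^2 + 6*x.
∫_{-1}^{1} of each monomial x^k gives [2/(k+1) if k even, 0 if k odd]. Integrating term-by-term (or equivalently evaluating the antiderivative F(x) = 3*x^4/2 - 4*x^3 + 3*x^2 at the endpoints):
  F(1) − F(−1) = 1/2 − (17/2) = -8.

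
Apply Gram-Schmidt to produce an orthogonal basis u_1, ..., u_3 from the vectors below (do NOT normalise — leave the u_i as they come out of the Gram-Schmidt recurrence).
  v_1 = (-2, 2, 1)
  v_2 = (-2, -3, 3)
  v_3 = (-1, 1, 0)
Orthogonal basis:
  u_1 = (-2, 2, 1)
  u_2 = (-16/9, -29/9, 26/9)
  u_3 = (-45/197, -20/197, -50/197)

Apply the Gram-Schmidt recurrence
  u_1 = v_1
  u_i = v_i − Σ_{j<i} ((v_i · u_j) / (u_j · u_j)) · u_j.

Step by step this gives:
  u_1 = (-2, 2, 1)
  u_2 = (-16/9, -29/9, 26/9)
  u_3 = (-45/197, -20/197, -50/197)

Orthogonality check:
  u_2 · u_1 = 0 (should be 0)
  u_3 · u_1 = 0 (should be 0)
  u_3 · u_2 = 0 (should be 0)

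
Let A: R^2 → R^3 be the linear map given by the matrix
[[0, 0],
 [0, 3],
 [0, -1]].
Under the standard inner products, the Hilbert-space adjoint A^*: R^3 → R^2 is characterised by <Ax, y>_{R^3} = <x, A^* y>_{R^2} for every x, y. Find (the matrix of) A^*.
A^* = A^T =
[[0, 0, 0],
 [0, 3, -1]]

For real matrices with standard dot products, the defining identity <Ax, y> = <x, A^* y> gives (Ax)^T y = x^T (A^*) y, i.e. x^T A^T y = x^T (A^*) y. Since this holds for all x, y, we must have A^* = A^T. Therefore
A^* =
[[0, 0, 0],
 [0, 3, -1]].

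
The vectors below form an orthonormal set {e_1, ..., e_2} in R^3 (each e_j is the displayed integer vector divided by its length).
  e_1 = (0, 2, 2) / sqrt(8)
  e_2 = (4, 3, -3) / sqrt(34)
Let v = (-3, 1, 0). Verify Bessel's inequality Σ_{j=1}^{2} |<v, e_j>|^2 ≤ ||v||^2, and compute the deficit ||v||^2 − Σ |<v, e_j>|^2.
Σ |<v, e_j>|^2 = 49/17; ||v||^2 = 10; deficit = 121/17

Write each e_j = u_j / sqrt(<u_j, u_j>) where u_j is the displayed integer vector. Then <v, e_j> = <v, u_j> / sqrt(<u_j, u_j>), so |<v, e_j>|^2 = <v, u_j>^2 / <u_j, u_j>.
Coefficients: <v, e_1> = 2/sqrt(8), <v, e_2> = -9/sqrt(34).
Square and sum: Σ |<v, e_j>|^2 = 49/17.
Compute ||v||^2 = v·v = 10.
Deficit = 10 − 49/17 = 121/17 ≥ 0, confirming Bessel's inequality. (The deficit equals ||v − Σ <v,e_j> e_j||^2, the squared distance from v to span{e_j}.)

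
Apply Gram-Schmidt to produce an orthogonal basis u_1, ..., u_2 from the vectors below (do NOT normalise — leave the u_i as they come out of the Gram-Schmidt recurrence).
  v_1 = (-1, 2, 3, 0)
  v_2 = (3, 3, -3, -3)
Orthogonal basis:
  u_1 = (-1, 2, 3, 0)
  u_2 = (18/7, 27/7, -12/7, -3)

Apply the Gram-Schmidt recurrence
  u_1 = v_1
  u_i = v_i − Σ_{j<i} ((v_i · u_j) / (u_j · u_j)) · u_j.

Step by step this gives:
  u_1 = (-1, 2, 3, 0)
  u_2 = (18/7, 27/7, -12/7, -3)

Orthogonality check:
  u_2 · u_1 = 0 (should be 0)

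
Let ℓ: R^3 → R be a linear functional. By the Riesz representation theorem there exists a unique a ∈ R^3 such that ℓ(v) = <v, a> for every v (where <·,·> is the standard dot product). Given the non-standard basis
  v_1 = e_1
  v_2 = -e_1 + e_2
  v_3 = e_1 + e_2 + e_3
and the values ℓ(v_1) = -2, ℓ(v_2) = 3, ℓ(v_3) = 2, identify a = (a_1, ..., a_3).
a = (-2, 1, 3)

Write a = (a_1, ..., a_3) in the standard basis. For each basis vector v_i, ℓ(v_i) = <v_i, a> is a linear equation in the a_j's. Collect the n equations into a matrix system V a = ℓ, where row i of V is v_i (expressed in the standard basis). Since V is invertible (lower-triangular with 1s on the diagonal, up to permutation), solve by back-substitution:
  V =
[[1, 0, 0],
 [-1, 1, 0],
 [1, 1, 1]]
  V a = (-2, 3, 2)
Solving gives a = (-2, 1, 3).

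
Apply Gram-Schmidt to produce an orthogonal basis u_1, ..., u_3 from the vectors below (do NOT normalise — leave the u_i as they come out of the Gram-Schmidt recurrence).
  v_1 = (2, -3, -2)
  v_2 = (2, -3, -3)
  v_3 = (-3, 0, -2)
Orthogonal basis:
  u_1 = (2, -3, -2)
  u_2 = (-4/17, 6/17, -13/17)
  u_3 = (-27/13, -18/13, 0)

Apply the Gram-Schmidt recurrence
  u_1 = v_1
  u_i = v_i − Σ_{j<i} ((v_i · u_j) / (u_j · u_j)) · u_j.

Step by step this gives:
  u_1 = (2, -3, -2)
  u_2 = (-4/17, 6/17, -13/17)
  u_3 = (-27/13, -18/13, 0)

Orthogonality check:
  u_2 · u_1 = 0 (should be 0)
  u_3 · u_1 = 0 (should be 0)
  u_3 · u_2 = 0 (should be 0)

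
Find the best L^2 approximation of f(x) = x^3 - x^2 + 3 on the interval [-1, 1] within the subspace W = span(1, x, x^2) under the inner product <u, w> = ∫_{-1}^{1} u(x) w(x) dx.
g(x) = -x^2 + 3*x/5 + 3

The best approximation g ∈ W is the orthogonal projection of f onto W. Writing g = a_0 + a_1 x + a_2 x^2, the coefficients solve the normal equations G · a = b where
  G_{ij} = <φ_i, φ_j> and b_i = <f, φ_i>, with φ_0 = 1, φ_1 = x, φ_2 = x^2.
G =
  [2, 0, 2/3]
  [0, 2/3, 0]
  [2/3, 0, 2/5],
b = (16/3, 2/5, 8/5).
Solving gives a_0 = 3, a_1 = 3/5, a_2 = -1, so
  g(x) = -x^2 + 3*x/5 + 3.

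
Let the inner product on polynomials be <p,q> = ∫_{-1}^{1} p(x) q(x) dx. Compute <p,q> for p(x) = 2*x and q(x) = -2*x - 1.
<p,q> = -8/3

Expand the product: p(x)·q(x) = -4*x^2 - 2*x.
∫_{-1}^{1} of each monomial x^k gives [2/(k+1) if k even, 0 if k odd]. Integrating term-by-term (or equivalently evaluating the antiderivative F(x) = -4*x^3/3 - x^2 at the endpoints):
  F(1) − F(−1) = -7/3 − (1/3) = -8/3.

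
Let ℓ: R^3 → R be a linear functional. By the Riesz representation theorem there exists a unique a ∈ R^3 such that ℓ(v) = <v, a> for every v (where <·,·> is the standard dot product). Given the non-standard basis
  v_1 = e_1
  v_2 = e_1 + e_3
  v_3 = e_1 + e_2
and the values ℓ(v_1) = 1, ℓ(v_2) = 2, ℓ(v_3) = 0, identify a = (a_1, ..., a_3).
a = (1, -1, 1)

Write a = (a_1, ..., a_3) in the standard basis. For each basis vector v_i, ℓ(v_i) = <v_i, a> is a linear equation in the a_j's. Collect the n equations into a matrix system V a = ℓ, where row i of V is v_i (expressed in the standard basis). Since V is invertible (lower-triangular with 1s on the diagonal, up to permutation), solve by back-substitution:
  V =
[[1, 0, 0],
 [1, 0, 1],
 [1, 1, 0]]
  V a = (1, 2, 0)
Solving gives a = (1, -1, 1).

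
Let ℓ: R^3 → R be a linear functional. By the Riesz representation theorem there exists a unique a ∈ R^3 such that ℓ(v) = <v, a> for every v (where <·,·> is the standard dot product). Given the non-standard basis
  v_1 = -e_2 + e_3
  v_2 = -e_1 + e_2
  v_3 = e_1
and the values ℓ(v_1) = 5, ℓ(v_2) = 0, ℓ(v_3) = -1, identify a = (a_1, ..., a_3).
a = (-1, -1, 4)

Write a = (a_1, ..., a_3) in the standard basis. For each basis vector v_i, ℓ(v_i) = <v_i, a> is a linear equation in the a_j's. Collect the n equations into a matrix system V a = ℓ, where row i of V is v_i (expressed in the standard basis). Since V is invertible (lower-triangular with 1s on the diagonal, up to permutation), solve by back-substitution:
  V =
[[0, -1, 1],
 [-1, 1, 0],
 [1, 0, 0]]
  V a = (5, 0, -1)
Solving gives a = (-1, -1, 4).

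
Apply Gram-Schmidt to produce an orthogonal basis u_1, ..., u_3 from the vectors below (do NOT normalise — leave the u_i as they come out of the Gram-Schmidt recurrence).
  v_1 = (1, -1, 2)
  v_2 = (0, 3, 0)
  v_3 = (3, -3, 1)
Orthogonal basis:
  u_1 = (1, -1, 2)
  u_2 = (1/2, 5/2, 1)
  u_3 = (2, 0, -1)

Apply the Gram-Schmidt recurrence
  u_1 = v_1
  u_i = v_i − Σ_{j<i} ((v_i · u_j) / (u_j · u_j)) · u_j.

Step by step this gives:
  u_1 = (1, -1, 2)
  u_2 = (1/2, 5/2, 1)
  u_3 = (2, 0, -1)

Orthogonality check:
  u_2 · u_1 = 0 (should be 0)
  u_3 · u_1 = 0 (should be 0)
  u_3 · u_2 = 0 (should be 0)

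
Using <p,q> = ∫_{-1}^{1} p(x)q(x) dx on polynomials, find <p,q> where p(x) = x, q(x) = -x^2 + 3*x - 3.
<p,q> = 2

Expand the product: p(x)·q(x) = -x^3 + 3*x^2 - 3*x.
∫_{-1}^{1} of each monomial x^k gives [2/(k+1) if k even, 0 if k odd]. Integrating term-by-term (or equivalently evaluating the antiderivative F(x) = -x^4/4 + x^3 - 3*x^2/2 at the endpoints):
  F(1) − F(−1) = -3/4 − (-11/4) = 2.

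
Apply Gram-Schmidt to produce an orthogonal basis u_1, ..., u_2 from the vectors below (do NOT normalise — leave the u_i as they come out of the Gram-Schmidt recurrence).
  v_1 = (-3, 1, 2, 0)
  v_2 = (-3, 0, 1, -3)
Orthogonal basis:
  u_1 = (-3, 1, 2, 0)
  u_2 = (-9/14, -11/14, -4/7, -3)

Apply the Gram-Schmidt recurrence
  u_1 = v_1
  u_i = v_i − Σ_{j<i} ((v_i · u_j) / (u_j · u_j)) · u_j.

Step by step this gives:
  u_1 = (-3, 1, 2, 0)
  u_2 = (-9/14, -11/14, -4/7, -3)

Orthogonality check:
  u_2 · u_1 = 0 (should be 0)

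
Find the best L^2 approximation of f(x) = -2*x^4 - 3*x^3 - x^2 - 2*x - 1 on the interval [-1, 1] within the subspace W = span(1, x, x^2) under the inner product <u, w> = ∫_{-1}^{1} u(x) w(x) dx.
g(x) = -19*x^2/7 - 19*x/5 - 29/35

The best approximation g ∈ W is the orthogonal projection of f onto W. Writing g = a_0 + a_1 x + a_2 x^2, the coefficients solve the normal equations G · a = b where
  G_{ij} = <φ_i, φ_j> and b_i = <f, φ_i>, with φ_0 = 1, φ_1 = x, φ_2 = x^2.
G =
  [2, 0, 2/3]
  [0, 2/3, 0]
  [2/3, 0, 2/5],
b = (-52/15, -38/15, -172/105).
Solving gives a_0 = -29/35, a_1 = -19/5, a_2 = -19/7, so
  g(x) = -19*x^2/7 - 19*x/5 - 29/35.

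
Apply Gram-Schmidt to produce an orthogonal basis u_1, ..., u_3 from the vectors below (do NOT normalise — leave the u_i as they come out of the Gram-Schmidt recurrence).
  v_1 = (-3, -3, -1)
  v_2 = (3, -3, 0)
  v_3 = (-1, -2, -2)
Orthogonal basis:
  u_1 = (-3, -3, -1)
  u_2 = (3, -3, 0)
  u_3 = (9/38, 9/38, -27/19)

Apply the Gram-Schmidt recurrence
  u_1 = v_1
  u_i = v_i − Σ_{j<i} ((v_i · u_j) / (u_j · u_j)) · u_j.

Step by step this gives:
  u_1 = (-3, -3, -1)
  u_2 = (3, -3, 0)
  u_3 = (9/38, 9/38, -27/19)

Orthogonality check:
  u_2 · u_1 = 0 (should be 0)
  u_3 · u_1 = 0 (should be 0)
  u_3 · u_2 = 0 (should be 0)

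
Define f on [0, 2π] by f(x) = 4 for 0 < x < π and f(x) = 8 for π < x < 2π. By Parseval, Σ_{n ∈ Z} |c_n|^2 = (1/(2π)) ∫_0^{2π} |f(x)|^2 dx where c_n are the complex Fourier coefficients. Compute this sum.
Σ |c_n|^2 = 40

Parseval equates the L^2 energy of f (normalised by 1/(2π)) with the ℓ^2 sum of its Fourier coefficients: (1/(2π)) ∫_0^{2π} |f|^2 = Σ |c_n|^2.
Compute the left side: (1/(2π)) [∫_0^π 4^2 dx + ∫_π^{2π} 8^2 dx] = (1/(2π)) · (16π + 64π) = (16 + 64)/2 = 40.
So Σ_{n ∈ Z} |c_n|^2 = 40.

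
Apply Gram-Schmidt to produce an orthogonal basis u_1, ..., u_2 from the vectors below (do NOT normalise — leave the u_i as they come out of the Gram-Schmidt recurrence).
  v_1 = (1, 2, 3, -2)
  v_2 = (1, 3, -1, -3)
Orthogonal basis:
  u_1 = (1, 2, 3, -2)
  u_2 = (4/9, 17/9, -8/3, -17/9)

Apply the Gram-Schmidt recurrence
  u_1 = v_1
  u_i = v_i − Σ_{j<i} ((v_i · u_j) / (u_j · u_j)) · u_j.

Step by step this gives:
  u_1 = (1, 2, 3, -2)
  u_2 = (4/9, 17/9, -8/3, -17/9)

Orthogonality check:
  u_2 · u_1 = 0 (should be 0)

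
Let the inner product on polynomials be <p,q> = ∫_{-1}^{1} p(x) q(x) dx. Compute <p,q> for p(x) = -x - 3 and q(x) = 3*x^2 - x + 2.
<p,q> = -52/3

Expand the product: p(x)·q(x) = -3*x^3 - 8*x^2 + x - 6.
∫_{-1}^{1} of each monomial x^k gives [2/(k+1) if k even, 0 if k odd]. Integrating term-by-term (or equivalently evaluating the antiderivative F(x) = -3*x^4/4 - 8*x^3/3 + x^2/2 - 6*x at the endpoints):
  F(1) − F(−1) = -107/12 − (101/12) = -52/3.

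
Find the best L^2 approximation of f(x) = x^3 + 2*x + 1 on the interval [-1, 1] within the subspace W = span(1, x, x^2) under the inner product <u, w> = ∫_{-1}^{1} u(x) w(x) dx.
g(x) = 13*x/5 + 1

The best approximation g ∈ W is the orthogonal projection of f onto W. Writing g = a_0 + a_1 x + a_2 x^2, the coefficients solve the normal equations G · a = b where
  G_{ij} = <φ_i, φ_j> and b_i = <f, φ_i>, with φ_0 = 1, φ_1 = x, φ_2 = x^2.
G =
  [2, 0, 2/3]
  [0, 2/3, 0]
  [2/3, 0, 2/5],
b = (2, 26/15, 2/3).
Solving gives a_0 = 1, a_1 = 13/5, a_2 = 0, so
  g(x) = 13*x/5 + 1.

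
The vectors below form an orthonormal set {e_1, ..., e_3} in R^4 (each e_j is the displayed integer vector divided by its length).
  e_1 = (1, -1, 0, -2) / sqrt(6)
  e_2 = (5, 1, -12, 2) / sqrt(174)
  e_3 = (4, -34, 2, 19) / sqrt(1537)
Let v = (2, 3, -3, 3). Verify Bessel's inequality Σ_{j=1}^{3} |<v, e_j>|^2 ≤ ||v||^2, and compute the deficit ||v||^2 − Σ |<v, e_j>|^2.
Σ |<v, e_j>|^2 = 1418/53; ||v||^2 = 31; deficit = 225/53

Write each e_j = u_j / sqrt(<u_j, u_j>) where u_j is the displayed integer vector. Then <v, e_j> = <v, u_j> / sqrt(<u_j, u_j>), so |<v, e_j>|^2 = <v, u_j>^2 / <u_j, u_j>.
Coefficients: <v, e_1> = -7/sqrt(6), <v, e_2> = 55/sqrt(174), <v, e_3> = -43/sqrt(1537).
Square and sum: Σ |<v, e_j>|^2 = 1418/53.
Compute ||v||^2 = v·v = 31.
Deficit = 31 − 1418/53 = 225/53 ≥ 0, confirming Bessel's inequality. (The deficit equals ||v − Σ <v,e_j> e_j||^2, the squared distance from v to span{e_j}.)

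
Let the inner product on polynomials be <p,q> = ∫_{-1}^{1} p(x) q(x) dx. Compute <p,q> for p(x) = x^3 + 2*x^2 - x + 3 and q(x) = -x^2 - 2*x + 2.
<p,q> = 62/5

Expand the product: p(x)·q(x) = -x^5 - 4*x^4 - x^3 + 3*x^2 - 8*x + 6.
∫_{-1}^{1} of each monomial x^k gives [2/(k+1) if k even, 0 if k odd]. Integrating term-by-term (or equivalently evaluating the antiderivative F(x) = -x^6/6 - 4*x^5/5 - x^4/4 + x^3 - 4*x^2 + 6*x at the endpoints):
  F(1) − F(−1) = 107/60 − (-637/60) = 62/5.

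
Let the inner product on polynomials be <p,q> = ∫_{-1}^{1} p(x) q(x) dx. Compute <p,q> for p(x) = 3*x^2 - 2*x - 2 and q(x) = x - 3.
<p,q> = 14/3

Expand the product: p(x)·q(x) = 3*x^3 - 11*x^2 + 4*x + 6.
∫_{-1}^{1} of each monomial x^k gives [2/(k+1) if k even, 0 if k odd]. Integrating term-by-term (or equivalently evaluating the antiderivative F(x) = 3*x^4/4 - 11*x^3/3 + 2*x^2 + 6*x at the endpoints):
  F(1) − F(−1) = 61/12 − (5/12) = 14/3.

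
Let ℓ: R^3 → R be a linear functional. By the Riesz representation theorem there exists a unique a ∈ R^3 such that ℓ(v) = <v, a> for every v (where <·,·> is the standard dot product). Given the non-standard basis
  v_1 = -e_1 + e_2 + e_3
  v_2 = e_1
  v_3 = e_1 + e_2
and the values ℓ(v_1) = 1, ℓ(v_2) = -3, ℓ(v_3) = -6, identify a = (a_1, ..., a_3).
a = (-3, -3, 1)

Write a = (a_1, ..., a_3) in the standard basis. For each basis vector v_i, ℓ(v_i) = <v_i, a> is a linear equation in the a_j's. Collect the n equations into a matrix system V a = ℓ, where row i of V is v_i (expressed in the standard basis). Since V is invertible (lower-triangular with 1s on the diagonal, up to permutation), solve by back-substitution:
  V =
[[-1, 1, 1],
 [1, 0, 0],
 [1, 1, 0]]
  V a = (1, -3, -6)
Solving gives a = (-3, -3, 1).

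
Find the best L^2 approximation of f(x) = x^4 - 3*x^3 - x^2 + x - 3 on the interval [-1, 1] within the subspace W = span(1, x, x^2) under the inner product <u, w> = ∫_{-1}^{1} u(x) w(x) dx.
g(x) = -x^2/7 - 4*x/5 - 108/35

The best approximation g ∈ W is the orthogonal projection of f onto W. Writing g = a_0 + a_1 x + a_2 x^2, the coefficients solve the normal equations G · a = b where
  G_{ij} = <φ_i, φ_j> and b_i = <f, φ_i>, with φ_0 = 1, φ_1 = x, φ_2 = x^2.
G =
  [2, 0, 2/3]
  [0, 2/3, 0]
  [2/3, 0, 2/5],
b = (-94/15, -8/15, -74/35).
Solving gives a_0 = -108/35, a_1 = -4/5, a_2 = -1/7, so
  g(x) = -x^2/7 - 4*x/5 - 108/35.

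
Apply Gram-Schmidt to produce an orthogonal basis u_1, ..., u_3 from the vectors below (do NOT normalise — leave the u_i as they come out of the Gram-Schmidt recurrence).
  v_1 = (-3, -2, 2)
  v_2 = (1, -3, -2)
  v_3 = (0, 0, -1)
Orthogonal basis:
  u_1 = (-3, -2, 2)
  u_2 = (14/17, -53/17, -32/17)
  u_3 = (-110/237, 44/237, -121/237)

Apply the Gram-Schmidt recurrence
  u_1 = v_1
  u_i = v_i − Σ_{j<i} ((v_i · u_j) / (u_j · u_j)) · u_j.

Step by step this gives:
  u_1 = (-3, -2, 2)
  u_2 = (14/17, -53/17, -32/17)
  u_3 = (-110/237, 44/237, -121/237)

Orthogonality check:
  u_2 · u_1 = 0 (should be 0)
  u_3 · u_1 = 0 (should be 0)
  u_3 · u_2 = 0 (should be 0)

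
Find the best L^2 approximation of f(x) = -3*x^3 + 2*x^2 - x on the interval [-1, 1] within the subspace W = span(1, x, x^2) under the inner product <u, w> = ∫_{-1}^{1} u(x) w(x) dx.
g(x) = 2*x^2 - 14*x/5

The best approximation g ∈ W is the orthogonal projection of f onto W. Writing g = a_0 + a_1 x + a_2 x^2, the coefficients solve the normal equations G · a = b where
  G_{ij} = <φ_i, φ_j> and b_i = <f, φ_i>, with φ_0 = 1, φ_1 = x, φ_2 = x^2.
G =
  [2, 0, 2/3]
  [0, 2/3, 0]
  [2/3, 0, 2/5],
b = (4/3, -28/15, 4/5).
Solving gives a_0 = 0, a_1 = -14/5, a_2 = 2, so
  g(x) = 2*x^2 - 14*x/5.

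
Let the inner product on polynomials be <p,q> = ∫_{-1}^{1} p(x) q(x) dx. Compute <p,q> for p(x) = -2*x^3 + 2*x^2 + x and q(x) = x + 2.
<p,q> = 38/15

Expand the product: p(x)·q(x) = -2*x^4 - 2*x^3 + 5*x^2 + 2*x.
∫_{-1}^{1} of each monomial x^k gives [2/(k+1) if k even, 0 if k odd]. Integrating term-by-term (or equivalently evaluating the antiderivative F(x) = -2*x^5/5 - x^4/2 + 5*x^3/3 + x^2 at the endpoints):
  F(1) − F(−1) = 53/30 − (-23/30) = 38/15.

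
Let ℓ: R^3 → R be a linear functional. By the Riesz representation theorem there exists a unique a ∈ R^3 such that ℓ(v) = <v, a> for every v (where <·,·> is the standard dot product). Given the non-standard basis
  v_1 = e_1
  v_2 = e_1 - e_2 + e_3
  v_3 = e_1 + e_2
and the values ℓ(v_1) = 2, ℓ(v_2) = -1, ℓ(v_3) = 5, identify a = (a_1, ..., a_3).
a = (2, 3, 0)

Write a = (a_1, ..., a_3) in the standard basis. For each basis vector v_i, ℓ(v_i) = <v_i, a> is a linear equation in the a_j's. Collect the n equations into a matrix system V a = ℓ, where row i of V is v_i (expressed in the standard basis). Since V is invertible (lower-triangular with 1s on the diagonal, up to permutation), solve by back-substitution:
  V =
[[1, 0, 0],
 [1, -1, 1],
 [1, 1, 0]]
  V a = (2, -1, 5)
Solving gives a = (2, 3, 0).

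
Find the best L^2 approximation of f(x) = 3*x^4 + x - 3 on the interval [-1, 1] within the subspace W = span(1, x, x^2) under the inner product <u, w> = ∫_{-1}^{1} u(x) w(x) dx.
g(x) = 18*x^2/7 + x - 114/35

The best approximation g ∈ W is the orthogonal projection of f onto W. Writing g = a_0 + a_1 x + a_2 x^2, the coefficients solve the normal equations G · a = b where
  G_{ij} = <φ_i, φ_j> and b_i = <f, φ_i>, with φ_0 = 1, φ_1 = x, φ_2 = x^2.
G =
  [2, 0, 2/3]
  [0, 2/3, 0]
  [2/3, 0, 2/5],
b = (-24/5, 2/3, -8/7).
Solving gives a_0 = -114/35, a_1 = 1, a_2 = 18/7, so
  g(x) = 18*x^2/7 + x - 114/35.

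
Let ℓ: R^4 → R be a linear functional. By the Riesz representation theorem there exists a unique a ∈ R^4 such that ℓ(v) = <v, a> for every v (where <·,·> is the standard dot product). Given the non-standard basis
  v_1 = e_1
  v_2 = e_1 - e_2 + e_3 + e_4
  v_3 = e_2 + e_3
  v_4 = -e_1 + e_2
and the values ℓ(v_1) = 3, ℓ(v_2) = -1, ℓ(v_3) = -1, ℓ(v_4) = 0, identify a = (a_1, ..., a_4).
a = (3, 3, -4, 3)

Write a = (a_1, ..., a_4) in the standard basis. For each basis vector v_i, ℓ(v_i) = <v_i, a> is a linear equation in the a_j's. Collect the n equations into a matrix system V a = ℓ, where row i of V is v_i (expressed in the standard basis). Since V is invertible (lower-triangular with 1s on the diagonal, up to permutation), solve by back-substitution:
  V =
[[1, 0, 0, 0],
 [1, -1, 1, 1],
 [0, 1, 1, 0],
 [-1, 1, 0, 0]]
  V a = (3, -1, -1, 0)
Solving gives a = (3, 3, -4, 3).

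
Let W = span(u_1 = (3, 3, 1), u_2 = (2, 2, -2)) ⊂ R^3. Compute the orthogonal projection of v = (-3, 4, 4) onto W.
proj_W(v) = (1/2, 1/2, 4)

Set up U = [u_1 | ... | u_2] ∈ R^(3×2). The projector onto W = col(U) is P = U (U^T U)^(-1) U^T.
Compute U^T U =
  [19, 10]
  [10, 12],
and U^T v = (7, -6).
Solve U^T U · c = U^T v for the coefficients: c = (9/8, -23/16). The projection is proj_W(v) = U c.
Check: (v - proj_W(v)) · u_1 = 0  (should be 0).
Check: (v - proj_W(v)) · u_2 = 0  (should be 0).
Result: proj_W(v) = (1/2, 1/2, 4).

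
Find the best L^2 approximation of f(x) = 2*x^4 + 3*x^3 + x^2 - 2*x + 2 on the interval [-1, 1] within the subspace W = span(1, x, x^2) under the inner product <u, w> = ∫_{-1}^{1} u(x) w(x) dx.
g(x) = 19*x^2/7 - x/5 + 64/35

The best approximation g ∈ W is the orthogonal projection of f onto W. Writing g = a_0 + a_1 x + a_2 x^2, the coefficients solve the normal equations G · a = b where
  G_{ij} = <φ_i, φ_j> and b_i = <f, φ_i>, with φ_0 = 1, φ_1 = x, φ_2 = x^2.
G =
  [2, 0, 2/3]
  [0, 2/3, 0]
  [2/3, 0, 2/5],
b = (82/15, -2/15, 242/105).
Solving gives a_0 = 64/35, a_1 = -1/5, a_2 = 19/7, so
  g(x) = 19*x^2/7 - x/5 + 64/35.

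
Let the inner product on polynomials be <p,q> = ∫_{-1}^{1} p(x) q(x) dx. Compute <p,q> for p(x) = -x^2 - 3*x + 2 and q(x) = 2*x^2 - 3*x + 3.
<p,q> = 268/15

Expand the product: p(x)·q(x) = -2*x^4 - 3*x^3 + 10*x^2 - 15*x + 6.
∫_{-1}^{1} of each monomial x^k gives [2/(k+1) if k even, 0 if k odd]. Integrating term-by-term (or equivalently evaluating the antiderivative F(x) = -2*x^5/5 - 3*x^4/4 + 10*x^3/3 - 15*x^2/2 + 6*x at the endpoints):
  F(1) − F(−1) = 41/60 − (-1031/60) = 268/15.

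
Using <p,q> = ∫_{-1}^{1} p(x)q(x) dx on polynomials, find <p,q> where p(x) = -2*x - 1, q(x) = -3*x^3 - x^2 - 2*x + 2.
<p,q> = 26/15

Expand the product: p(x)·q(x) = 6*x^4 + 5*x^3 + 5*x^2 - 2*x - 2.
∫_{-1}^{1} of each monomial x^k gives [2/(k+1) if k even, 0 if k odd]. Integrating term-by-term (or equivalently evaluating the antiderivative F(x) = 6*x^5/5 + 5*x^4/4 + 5*x^3/3 - x^2 - 2*x at the endpoints):
  F(1) − F(−1) = 67/60 − (-37/60) = 26/15.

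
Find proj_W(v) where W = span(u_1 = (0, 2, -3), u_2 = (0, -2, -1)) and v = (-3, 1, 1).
proj_W(v) = (0, 1, 1)

Set up U = [u_1 | ... | u_2] ∈ R^(3×2). The projector onto W = col(U) is P = U (U^T U)^(-1) U^T.
Compute U^T U =
  [13, -1]
  [-1, 5],
and U^T v = (-1, -3).
Solve U^T U · c = U^T v for the coefficients: c = (-1/8, -5/8). The projection is proj_W(v) = U c.
Check: (v - proj_W(v)) · u_1 = 0  (should be 0).
Check: (v - proj_W(v)) · u_2 = 0  (should be 0).
Result: proj_W(v) = (0, 1, 1).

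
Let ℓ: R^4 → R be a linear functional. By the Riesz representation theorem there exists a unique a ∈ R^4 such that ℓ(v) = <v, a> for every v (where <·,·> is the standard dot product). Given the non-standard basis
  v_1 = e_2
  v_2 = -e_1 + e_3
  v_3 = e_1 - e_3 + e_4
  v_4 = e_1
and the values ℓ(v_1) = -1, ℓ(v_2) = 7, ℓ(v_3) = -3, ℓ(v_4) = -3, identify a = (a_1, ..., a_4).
a = (-3, -1, 4, 4)

Write a = (a_1, ..., a_4) in the standard basis. For each basis vector v_i, ℓ(v_i) = <v_i, a> is a linear equation in the a_j's. Collect the n equations into a matrix system V a = ℓ, where row i of V is v_i (expressed in the standard basis). Since V is invertible (lower-triangular with 1s on the diagonal, up to permutation), solve by back-substitution:
  V =
[[0, 1, 0, 0],
 [-1, 0, 1, 0],
 [1, 0, -1, 1],
 [1, 0, 0, 0]]
  V a = (-1, 7, -3, -3)
Solving gives a = (-3, -1, 4, 4).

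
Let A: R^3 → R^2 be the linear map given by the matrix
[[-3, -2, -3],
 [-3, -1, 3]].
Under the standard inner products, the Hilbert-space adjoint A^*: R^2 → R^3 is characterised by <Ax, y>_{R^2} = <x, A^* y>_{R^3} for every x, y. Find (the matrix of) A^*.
A^* = A^T =
[[-3, -3],
 [-2, -1],
 [-3, 3]]

For real matrices with standard dot products, the defining identity <Ax, y> = <x, A^* y> gives (Ax)^T y = x^T (A^*) y, i.e. x^T A^T y = x^T (A^*) y. Since this holds for all x, y, we must have A^* = A^T. Therefore
A^* =
[[-3, -3],
 [-2, -1],
 [-3, 3]].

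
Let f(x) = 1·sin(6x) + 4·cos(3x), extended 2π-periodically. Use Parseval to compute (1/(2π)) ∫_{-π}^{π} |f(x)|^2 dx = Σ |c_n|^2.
Σ |c_n|^2 = 17/2

Expand |f|^2 and use orthogonality of {sin(nx), cos(mx)} on [-π, π]:
  ∫_{-π}^{π} sin(nx)^2 dx = π, ∫ cos(mx)^2 dx = π, and cross terms integrate to 0.
So ∫_{-π}^{π} f(x)^2 dx = 1^2 · π + 4^2 · π = (1 + 16)π.
Divide by 2π: (1 + 16)/2 = 17/2.
By Parseval, this equals Σ |c_n|^2.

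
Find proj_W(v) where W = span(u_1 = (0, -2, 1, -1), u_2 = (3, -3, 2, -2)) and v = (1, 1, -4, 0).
proj_W(v) = (9/14, 29/14, -13/14, 13/14)

Set up U = [u_1 | ... | u_2] ∈ R^(4×2). The projector onto W = col(U) is P = U (U^T U)^(-1) U^T.
Compute U^T U =
  [6, 10]
  [10, 26],
and U^T v = (-6, -8).
Solve U^T U · c = U^T v for the coefficients: c = (-19/14, 3/14). The projection is proj_W(v) = U c.
Check: (v - proj_W(v)) · u_1 = 0  (should be 0).
Check: (v - proj_W(v)) · u_2 = 0  (should be 0).
Result: proj_W(v) = (9/14, 29/14, -13/14, 13/14).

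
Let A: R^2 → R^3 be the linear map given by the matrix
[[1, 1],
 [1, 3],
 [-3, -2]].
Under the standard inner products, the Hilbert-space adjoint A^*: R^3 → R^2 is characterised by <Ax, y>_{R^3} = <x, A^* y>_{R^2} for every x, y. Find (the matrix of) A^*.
A^* = A^T =
[[1, 1, -3],
 [1, 3, -2]]

For real matrices with standard dot products, the defining identity <Ax, y> = <x, A^* y> gives (Ax)^T y = x^T (A^*) y, i.e. x^T A^T y = x^T (A^*) y. Since this holds for all x, y, we must have A^* = A^T. Therefore
A^* =
[[1, 1, -3],
 [1, 3, -2]].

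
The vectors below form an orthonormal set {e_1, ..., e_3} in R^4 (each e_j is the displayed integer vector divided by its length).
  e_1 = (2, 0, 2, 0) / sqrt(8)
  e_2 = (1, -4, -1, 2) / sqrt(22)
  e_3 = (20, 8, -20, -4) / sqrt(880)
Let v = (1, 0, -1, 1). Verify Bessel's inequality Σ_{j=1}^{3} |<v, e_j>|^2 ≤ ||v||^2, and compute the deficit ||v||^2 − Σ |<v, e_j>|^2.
Σ |<v, e_j>|^2 = 11/5; ||v||^2 = 3; deficit = 4/5

Write each e_j = u_j / sqrt(<u_j, u_j>) where u_j is the displayed integer vector. Then <v, e_j> = <v, u_j> / sqrt(<u_j, u_j>), so |<v, e_j>|^2 = <v, u_j>^2 / <u_j, u_j>.
Coefficients: <v, e_1> = 0/sqrt(8), <v, e_2> = 4/sqrt(22), <v, e_3> = 36/sqrt(880).
Square and sum: Σ |<v, e_j>|^2 = 11/5.
Compute ||v||^2 = v·v = 3.
Deficit = 3 − 11/5 = 4/5 ≥ 0, confirming Bessel's inequality. (The deficit equals ||v − Σ <v,e_j> e_j||^2, the squared distance from v to span{e_j}.)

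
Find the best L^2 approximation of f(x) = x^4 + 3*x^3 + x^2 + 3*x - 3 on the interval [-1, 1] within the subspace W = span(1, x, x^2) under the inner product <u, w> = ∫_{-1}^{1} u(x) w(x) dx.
g(x) = 13*x^2/7 + 24*x/5 - 108/35

The best approximation g ∈ W is the orthogonal projection of f onto W. Writing g = a_0 + a_1 x + a_2 x^2, the coefficients solve the normal equations G · a = b where
  G_{ij} = <φ_i, φ_j> and b_i = <f, φ_i>, with φ_0 = 1, φ_1 = x, φ_2 = x^2.
G =
  [2, 0, 2/3]
  [0, 2/3, 0]
  [2/3, 0, 2/5],
b = (-74/15, 16/5, -46/35).
Solving gives a_0 = -108/35, a_1 = 24/5, a_2 = 13/7, so
  g(x) = 13*x^2/7 + 24*x/5 - 108/35.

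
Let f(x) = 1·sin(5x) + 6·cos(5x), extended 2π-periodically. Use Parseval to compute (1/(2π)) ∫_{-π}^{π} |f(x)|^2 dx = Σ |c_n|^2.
Σ |c_n|^2 = 37/2

Expand |f|^2 and use orthogonality of {sin(nx), cos(mx)} on [-π, π]:
  ∫_{-π}^{π} sin(nx)^2 dx = π, ∫ cos(mx)^2 dx = π, and cross terms integrate to 0.
So ∫_{-π}^{π} f(x)^2 dx = 1^2 · π + 6^2 · π = (1 + 36)π.
Divide by 2π: (1 + 36)/2 = 37/2.
By Parseval, this equals Σ |c_n|^2.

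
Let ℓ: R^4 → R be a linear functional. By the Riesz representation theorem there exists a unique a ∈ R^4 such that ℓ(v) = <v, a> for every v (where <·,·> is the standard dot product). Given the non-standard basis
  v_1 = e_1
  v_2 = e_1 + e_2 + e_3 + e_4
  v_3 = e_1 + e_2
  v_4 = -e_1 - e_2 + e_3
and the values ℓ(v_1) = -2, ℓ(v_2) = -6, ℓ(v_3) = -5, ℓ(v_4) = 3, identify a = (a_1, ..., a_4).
a = (-2, -3, -2, 1)

Write a = (a_1, ..., a_4) in the standard basis. For each basis vector v_i, ℓ(v_i) = <v_i, a> is a linear equation in the a_j's. Collect the n equations into a matrix system V a = ℓ, where row i of V is v_i (expressed in the standard basis). Since V is invertible (lower-triangular with 1s on the diagonal, up to permutation), solve by back-substitution:
  V =
[[1, 0, 0, 0],
 [1, 1, 1, 1],
 [1, 1, 0, 0],
 [-1, -1, 1, 0]]
  V a = (-2, -6, -5, 3)
Solving gives a = (-2, -3, -2, 1).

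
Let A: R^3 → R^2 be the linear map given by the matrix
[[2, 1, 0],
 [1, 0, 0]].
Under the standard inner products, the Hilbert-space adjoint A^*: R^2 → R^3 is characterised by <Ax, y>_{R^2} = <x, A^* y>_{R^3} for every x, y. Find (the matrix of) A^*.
A^* = A^T =
[[2, 1],
 [1, 0],
 [0, 0]]

For real matrices with standard dot products, the defining identity <Ax, y> = <x, A^* y> gives (Ax)^T y = x^T (A^*) y, i.e. x^T A^T y = x^T (A^*) y. Since this holds for all x, y, we must have A^* = A^T. Therefore
A^* =
[[2, 1],
 [1, 0],
 [0, 0]].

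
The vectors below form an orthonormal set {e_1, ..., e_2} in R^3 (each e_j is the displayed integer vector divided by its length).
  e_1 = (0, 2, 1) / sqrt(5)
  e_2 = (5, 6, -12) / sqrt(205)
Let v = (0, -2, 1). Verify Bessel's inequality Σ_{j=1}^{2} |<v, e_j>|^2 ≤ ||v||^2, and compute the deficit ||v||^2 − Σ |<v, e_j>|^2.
Σ |<v, e_j>|^2 = 189/41; ||v||^2 = 5; deficit = 16/41

Write each e_j = u_j / sqrt(<u_j, u_j>) where u_j is the displayed integer vector. Then <v, e_j> = <v, u_j> / sqrt(<u_j, u_j>), so |<v, e_j>|^2 = <v, u_j>^2 / <u_j, u_j>.
Coefficients: <v, e_1> = -3/sqrt(5), <v, e_2> = -24/sqrt(205).
Square and sum: Σ |<v, e_j>|^2 = 189/41.
Compute ||v||^2 = v·v = 5.
Deficit = 5 − 189/41 = 16/41 ≥ 0, confirming Bessel's inequality. (The deficit equals ||v − Σ <v,e_j> e_j||^2, the squared distance from v to span{e_j}.)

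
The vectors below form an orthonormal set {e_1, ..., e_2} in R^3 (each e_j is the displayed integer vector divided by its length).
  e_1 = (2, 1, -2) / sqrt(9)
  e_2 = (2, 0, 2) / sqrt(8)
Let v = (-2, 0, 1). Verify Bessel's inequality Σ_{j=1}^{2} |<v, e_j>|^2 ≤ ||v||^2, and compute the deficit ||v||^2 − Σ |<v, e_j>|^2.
Σ |<v, e_j>|^2 = 9/2; ||v||^2 = 5; deficit = 1/2

Write each e_j = u_j / sqrt(<u_j, u_j>) where u_j is the displayed integer vector. Then <v, e_j> = <v, u_j> / sqrt(<u_j, u_j>), so |<v, e_j>|^2 = <v, u_j>^2 / <u_j, u_j>.
Coefficients: <v, e_1> = -6/sqrt(9), <v, e_2> = -2/sqrt(8).
Square and sum: Σ |<v, e_j>|^2 = 9/2.
Compute ||v||^2 = v·v = 5.
Deficit = 5 − 9/2 = 1/2 ≥ 0, confirming Bessel's inequality. (The deficit equals ||v − Σ <v,e_j> e_j||^2, the squared distance from v to span{e_j}.)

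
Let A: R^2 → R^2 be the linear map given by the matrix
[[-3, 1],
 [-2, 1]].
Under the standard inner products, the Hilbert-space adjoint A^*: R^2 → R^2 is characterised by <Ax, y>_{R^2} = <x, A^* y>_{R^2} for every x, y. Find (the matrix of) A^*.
A^* = A^T =
[[-3, -2],
 [1, 1]]

For real matrices with standard dot products, the defining identity <Ax, y> = <x, A^* y> gives (Ax)^T y = x^T (A^*) y, i.e. x^T A^T y = x^T (A^*) y. Since this holds for all x, y, we must have A^* = A^T. Therefore
A^* =
[[-3, -2],
 [1, 1]].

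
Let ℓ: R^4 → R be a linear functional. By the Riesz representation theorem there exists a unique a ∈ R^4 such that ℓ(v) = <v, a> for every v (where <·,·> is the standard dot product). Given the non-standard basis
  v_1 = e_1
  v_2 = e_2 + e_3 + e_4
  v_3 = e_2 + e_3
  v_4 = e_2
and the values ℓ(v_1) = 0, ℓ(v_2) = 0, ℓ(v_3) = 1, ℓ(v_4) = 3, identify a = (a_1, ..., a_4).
a = (0, 3, -2, -1)

Write a = (a_1, ..., a_4) in the standard basis. For each basis vector v_i, ℓ(v_i) = <v_i, a> is a linear equation in the a_j's. Collect the n equations into a matrix system V a = ℓ, where row i of V is v_i (expressed in the standard basis). Since V is invertible (lower-triangular with 1s on the diagonal, up to permutation), solve by back-substitution:
  V =
[[1, 0, 0, 0],
 [0, 1, 1, 1],
 [0, 1, 1, 0],
 [0, 1, 0, 0]]
  V a = (0, 0, 1, 3)
Solving gives a = (0, 3, -2, -1).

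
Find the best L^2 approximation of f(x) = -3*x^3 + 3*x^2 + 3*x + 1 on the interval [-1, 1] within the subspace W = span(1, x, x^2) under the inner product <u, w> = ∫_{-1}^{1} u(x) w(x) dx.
g(x) = 3*x^2 + 6*x/5 + 1

The best approximation g ∈ W is the orthogonal projection of f onto W. Writing g = a_0 + a_1 x + a_2 x^2, the coefficients solve the normal equations G · a = b where
  G_{ij} = <φ_i, φ_j> and b_i = <f, φ_i>, with φ_0 = 1, φ_1 = x, φ_2 = x^2.
G =
  [2, 0, 2/3]
  [0, 2/3, 0]
  [2/3, 0, 2/5],
b = (4, 4/5, 28/15).
Solving gives a_0 = 1, a_1 = 6/5, a_2 = 3, so
  g(x) = 3*x^2 + 6*x/5 + 1.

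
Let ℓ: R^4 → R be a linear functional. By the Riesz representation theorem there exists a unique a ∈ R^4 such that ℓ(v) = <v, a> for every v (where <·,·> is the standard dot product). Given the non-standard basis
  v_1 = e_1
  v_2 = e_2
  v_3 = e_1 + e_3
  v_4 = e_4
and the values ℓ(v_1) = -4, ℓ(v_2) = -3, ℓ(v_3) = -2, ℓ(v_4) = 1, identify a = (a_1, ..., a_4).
a = (-4, -3, 2, 1)

Write a = (a_1, ..., a_4) in the standard basis. For each basis vector v_i, ℓ(v_i) = <v_i, a> is a linear equation in the a_j's. Collect the n equations into a matrix system V a = ℓ, where row i of V is v_i (expressed in the standard basis). Since V is invertible (lower-triangular with 1s on the diagonal, up to permutation), solve by back-substitution:
  V =
[[1, 0, 0, 0],
 [0, 1, 0, 0],
 [1, 0, 1, 0],
 [0, 0, 0, 1]]
  V a = (-4, -3, -2, 1)
Solving gives a = (-4, -3, 2, 1).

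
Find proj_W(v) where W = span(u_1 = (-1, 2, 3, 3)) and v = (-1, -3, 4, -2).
proj_W(v) = (-1/23, 2/23, 3/23, 3/23)

Set up U = [u_1 | ... | u_1] ∈ R^(4×1). The projector onto W = col(U) is P = U (U^T U)^(-1) U^T.
Compute U^T U =
  [23],
and U^T v = (1).
Solve U^T U · c = U^T v for the coefficients: c = (1/23). The projection is proj_W(v) = U c.
Check: (v - proj_W(v)) · u_1 = 0  (should be 0).
Result: proj_W(v) = (-1/23, 2/23, 3/23, 3/23).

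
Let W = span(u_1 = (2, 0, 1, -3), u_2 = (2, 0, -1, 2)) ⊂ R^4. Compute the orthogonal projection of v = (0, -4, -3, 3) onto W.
proj_W(v) = (2/13, 0, -19/13, 47/13)

Set up U = [u_1 | ... | u_2] ∈ R^(4×2). The projector onto W = col(U) is P = U (U^T U)^(-1) U^T.
Compute U^T U =
  [14, -3]
  [-3, 9],
and U^T v = (-12, 9).
Solve U^T U · c = U^T v for the coefficients: c = (-9/13, 10/13). The projection is proj_W(v) = U c.
Check: (v - proj_W(v)) · u_1 = 0  (should be 0).
Check: (v - proj_W(v)) · u_2 = 0  (should be 0).
Result: proj_W(v) = (2/13, 0, -19/13, 47/13).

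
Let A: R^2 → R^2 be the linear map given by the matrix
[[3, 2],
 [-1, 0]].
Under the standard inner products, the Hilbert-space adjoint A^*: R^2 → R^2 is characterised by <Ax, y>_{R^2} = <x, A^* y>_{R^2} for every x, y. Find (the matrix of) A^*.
A^* = A^T =
[[3, -1],
 [2, 0]]

For real matrices with standard dot products, the defining identity <Ax, y> = <x, A^* y> gives (Ax)^T y = x^T (A^*) y, i.e. x^T A^T y = x^T (A^*) y. Since this holds for all x, y, we must have A^* = A^T. Therefore
A^* =
[[3, -1],
 [2, 0]].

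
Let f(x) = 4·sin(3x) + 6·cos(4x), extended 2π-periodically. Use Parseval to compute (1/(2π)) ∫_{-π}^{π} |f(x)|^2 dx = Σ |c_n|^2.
Σ |c_n|^2 = 26

Expand |f|^2 and use orthogonality of {sin(nx), cos(mx)} on [-π, π]:
  ∫_{-π}^{π} sin(nx)^2 dx = π, ∫ cos(mx)^2 dx = π, and cross terms integrate to 0.
So ∫_{-π}^{π} f(x)^2 dx = 4^2 · π + 6^2 · π = (16 + 36)π.
Divide by 2π: (16 + 36)/2 = 26.
By Parseval, this equals Σ |c_n|^2.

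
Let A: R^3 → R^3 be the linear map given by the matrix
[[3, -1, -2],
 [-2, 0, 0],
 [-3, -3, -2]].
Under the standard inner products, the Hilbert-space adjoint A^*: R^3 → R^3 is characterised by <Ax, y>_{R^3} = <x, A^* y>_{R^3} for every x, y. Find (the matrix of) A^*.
A^* = A^T =
[[3, -2, -3],
 [-1, 0, -3],
 [-2, 0, -2]]

For real matrices with standard dot products, the defining identity <Ax, y> = <x, A^* y> gives (Ax)^T y = x^T (A^*) y, i.e. x^T A^T y = x^T (A^*) y. Since this holds for all x, y, we must have A^* = A^T. Therefore
A^* =
[[3, -2, -3],
 [-1, 0, -3],
 [-2, 0, -2]].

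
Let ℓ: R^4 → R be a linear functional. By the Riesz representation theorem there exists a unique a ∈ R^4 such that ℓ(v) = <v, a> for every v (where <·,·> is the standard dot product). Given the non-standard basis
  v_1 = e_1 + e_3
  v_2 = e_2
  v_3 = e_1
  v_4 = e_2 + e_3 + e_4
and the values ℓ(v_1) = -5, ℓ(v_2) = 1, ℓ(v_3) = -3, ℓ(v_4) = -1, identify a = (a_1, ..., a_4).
a = (-3, 1, -2, 0)

Write a = (a_1, ..., a_4) in the standard basis. For each basis vector v_i, ℓ(v_i) = <v_i, a> is a linear equation in the a_j's. Collect the n equations into a matrix system V a = ℓ, where row i of V is v_i (expressed in the standard basis). Since V is invertible (lower-triangular with 1s on the diagonal, up to permutation), solve by back-substitution:
  V =
[[1, 0, 1, 0],
 [0, 1, 0, 0],
 [1, 0, 0, 0],
 [0, 1, 1, 1]]
  V a = (-5, 1, -3, -1)
Solving gives a = (-3, 1, -2, 0).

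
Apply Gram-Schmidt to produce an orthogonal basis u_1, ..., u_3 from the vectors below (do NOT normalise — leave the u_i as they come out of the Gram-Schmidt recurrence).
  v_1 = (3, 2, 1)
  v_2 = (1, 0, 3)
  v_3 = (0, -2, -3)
Orthogonal basis:
  u_1 = (3, 2, 1)
  u_2 = (-2/7, -6/7, 18/7)
  u_3 = (33/26, -22/13, -11/26)

Apply the Gram-Schmidt recurrence
  u_1 = v_1
  u_i = v_i − Σ_{j<i} ((v_i · u_j) / (u_j · u_j)) · u_j.

Step by step this gives:
  u_1 = (3, 2, 1)
  u_2 = (-2/7, -6/7, 18/7)
  u_3 = (33/26, -22/13, -11/26)

Orthogonality check:
  u_2 · u_1 = 0 (should be 0)
  u_3 · u_1 = 0 (should be 0)
  u_3 · u_2 = 0 (should be 0)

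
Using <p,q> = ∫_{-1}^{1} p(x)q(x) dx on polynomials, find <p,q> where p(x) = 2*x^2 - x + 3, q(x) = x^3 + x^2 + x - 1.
<p,q> = -28/5

Expand the product: p(x)·q(x) = 2*x^5 + x^4 + 4*x^3 + 4*x - 3.
∫_{-1}^{1} of each monomial x^k gives [2/(k+1) if k even, 0 if k odd]. Integrating term-by-term (or equivalently evaluating the antiderivative F(x) = x^6/3 + x^5/5 + x^4 + 2*x^2 - 3*x at the endpoints):
  F(1) − F(−1) = 8/15 − (92/15) = -28/5.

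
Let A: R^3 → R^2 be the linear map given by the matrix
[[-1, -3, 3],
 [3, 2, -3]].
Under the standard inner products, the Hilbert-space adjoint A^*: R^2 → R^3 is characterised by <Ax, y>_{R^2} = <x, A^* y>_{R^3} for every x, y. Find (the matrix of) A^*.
A^* = A^T =
[[-1, 3],
 [-3, 2],
 [3, -3]]

For real matrices with standard dot products, the defining identity <Ax, y> = <x, A^* y> gives (Ax)^T y = x^T (A^*) y, i.e. x^T A^T y = x^T (A^*) y. Since this holds for all x, y, we must have A^* = A^T. Therefore
A^* =
[[-1, 3],
 [-3, 2],
 [3, -3]].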